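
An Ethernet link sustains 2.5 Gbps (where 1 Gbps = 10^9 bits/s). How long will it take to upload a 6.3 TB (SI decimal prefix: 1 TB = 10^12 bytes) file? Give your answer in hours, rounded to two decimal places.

5.60 hours

6.3 TB = 6,300,000,000,000 bytes = 50,400,000,000,000 bits
2.5 Gbps = 2,500,000,000 bits/s
time = 50,400,000,000,000 / 2,500,000,000 = 20,160.0000 s
20,160.0000 s / 3600 = 5.60 hours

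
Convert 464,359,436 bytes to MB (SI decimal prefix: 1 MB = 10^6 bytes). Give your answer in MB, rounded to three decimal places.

464.359 MB

464,359,436 bytes given.
1 MB = 10^6 bytes = 1,000,000 bytes
464,359,436 / 1,000,000 = 464.359 MB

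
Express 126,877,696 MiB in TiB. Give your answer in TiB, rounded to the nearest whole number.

121 TiB

126,877,696 MiB × 1,048,576 bytes/MiB = 133,040,906,960,896 bytes
1 TiB = 2^40 bytes = 1,099,511,627,776 bytes
133,040,906,960,896 / 1,099,511,627,776 = 121 TiB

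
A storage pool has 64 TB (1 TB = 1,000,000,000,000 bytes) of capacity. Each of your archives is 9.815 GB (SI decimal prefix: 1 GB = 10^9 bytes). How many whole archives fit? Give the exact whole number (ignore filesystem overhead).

Capacity: 64 TB = 64,000,000,000,000 bytes
Per item: 9.815 GB = 9,815,000,000 bytes
⌊64,000,000,000,000 / 9,815,000,000⌋ = 6,520

6,520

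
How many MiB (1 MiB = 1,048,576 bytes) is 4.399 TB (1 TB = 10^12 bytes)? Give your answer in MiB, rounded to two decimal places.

4,195,213.32 MiB

4.399 TB × 1,000,000,000,000 bytes/TB = 4,399,000,000,000 bytes
1 MiB = 2^20 bytes = 1,048,576 bytes
4,399,000,000,000 / 1,048,576 = 4,195,213.32 MiB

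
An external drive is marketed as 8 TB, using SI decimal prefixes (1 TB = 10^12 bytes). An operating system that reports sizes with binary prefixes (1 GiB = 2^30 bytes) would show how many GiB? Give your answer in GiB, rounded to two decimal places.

7,450.58 GiB

8 TB = 8 × 10^12 bytes = 8,000,000,000,000 bytes
1 GiB = 1,073,741,824 bytes
8,000,000,000,000 / 1,073,741,824 = 7,450.58 GiB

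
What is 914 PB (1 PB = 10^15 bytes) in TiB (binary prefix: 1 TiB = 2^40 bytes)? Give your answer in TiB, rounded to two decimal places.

914 PB × 1,000,000,000,000,000 bytes/PB = 914,000,000,000,000,000 bytes
1 TiB = 1,099,511,627,776 bytes
914,000,000,000,000,000 / 1,099,511,627,776 = 831,278.16 TiB

831,278.16 TiB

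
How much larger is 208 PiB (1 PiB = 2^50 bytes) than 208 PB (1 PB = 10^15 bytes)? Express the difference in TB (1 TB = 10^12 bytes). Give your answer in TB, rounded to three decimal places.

26,187.181 TB

208 PiB = 208 × 1,125,899,906,842,624 = 234,187,180,623,265,792 bytes
208 PB = 208 × 1,000,000,000,000,000 = 208,000,000,000,000,000 bytes
difference = 26,187,180,623,265,792 bytes
26,187,180,623,265,792 / 1,000,000,000,000 = 26,187.181 TB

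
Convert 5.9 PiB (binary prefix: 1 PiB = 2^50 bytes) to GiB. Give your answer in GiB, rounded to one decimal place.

5.9 PiB = 5.9 × 2^50 bytes = 6,642,809,450,371,481.6 bytes
1 GiB = 2^30 bytes = 1,073,741,824 bytes
6,642,809,450,371,481.6 / 1,073,741,824 = 6,186,598.4 GiB

6,186,598.4 GiB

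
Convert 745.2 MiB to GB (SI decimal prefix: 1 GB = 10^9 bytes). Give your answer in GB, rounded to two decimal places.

0.78 GB

745.2 MiB = 745.2 × 2^20 bytes = 781,398,835.2 bytes
1 GB = 10^9 bytes = 1,000,000,000 bytes
781,398,835.2 / 1,000,000,000 = 0.78 GB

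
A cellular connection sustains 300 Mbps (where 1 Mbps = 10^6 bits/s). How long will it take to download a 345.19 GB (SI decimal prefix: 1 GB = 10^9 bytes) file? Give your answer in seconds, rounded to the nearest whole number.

345.19 GB = 345,190,000,000 bytes = 2,761,520,000,000 bits
300 Mbps = 300,000,000 bits/s
time = 2,761,520,000,000 / 300,000,000 = 9,205 s

9,205 seconds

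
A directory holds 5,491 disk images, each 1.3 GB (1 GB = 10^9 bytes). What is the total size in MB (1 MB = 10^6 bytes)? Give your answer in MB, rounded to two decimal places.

7,138,300.00 MB

Total = 5,491 × 1.3 GB = 7138.3 GB
= 7138.3 × 1,000,000,000 bytes = 7,138,300,000,000 bytes
1 MB = 1,000,000 bytes
7,138,300,000,000 / 1,000,000 = 7,138,300.00 MB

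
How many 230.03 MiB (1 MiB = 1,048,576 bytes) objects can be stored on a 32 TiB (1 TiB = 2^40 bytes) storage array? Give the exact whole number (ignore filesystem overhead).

145,869

Capacity: 32 TiB = 35,184,372,088,832 bytes
Per item: 230.03 MiB = 241,203,937.28 bytes
⌊35,184,372,088,832 / 241,203,937.28⌋ = 145,869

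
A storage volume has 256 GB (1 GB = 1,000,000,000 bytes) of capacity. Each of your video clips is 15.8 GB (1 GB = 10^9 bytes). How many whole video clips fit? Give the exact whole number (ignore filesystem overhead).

Capacity: 256 GB = 256,000,000,000 bytes
Per item: 15.8 GB = 15,800,000,000 bytes
⌊256,000,000,000 / 15,800,000,000⌋ = 16

16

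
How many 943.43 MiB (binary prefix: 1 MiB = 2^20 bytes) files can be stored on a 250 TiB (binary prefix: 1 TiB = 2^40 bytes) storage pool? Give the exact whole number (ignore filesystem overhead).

Capacity: 250 TiB = 274,877,906,944,000 bytes
Per item: 943.43 MiB = 989,258,055.68 bytes
⌊274,877,906,944,000 / 989,258,055.68⌋ = 277,862

277,862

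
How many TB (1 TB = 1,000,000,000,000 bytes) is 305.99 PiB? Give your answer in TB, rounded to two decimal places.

344,514.11 TB

305.99 PiB = 305.99 × 2^50 bytes = 344,514,112,494,774,517.76 bytes
1 TB = 10^12 bytes = 1,000,000,000,000 bytes
344,514,112,494,774,517.76 / 1,000,000,000,000 = 344,514.11 TB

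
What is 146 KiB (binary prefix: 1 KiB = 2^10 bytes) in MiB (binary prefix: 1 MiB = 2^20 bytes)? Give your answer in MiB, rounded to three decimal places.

146 KiB = 146 × 2^10 bytes = 149,504 bytes
1 MiB = 1,048,576 bytes
149,504 / 1,048,576 = 0.143 MiB

0.143 MiB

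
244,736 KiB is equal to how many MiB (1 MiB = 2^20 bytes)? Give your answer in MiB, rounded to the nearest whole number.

244,736 KiB = 244,736 × 2^10 bytes = 250,609,664 bytes
1 MiB = 2^20 bytes = 1,048,576 bytes
250,609,664 / 1,048,576 = 239 MiB

239 MiB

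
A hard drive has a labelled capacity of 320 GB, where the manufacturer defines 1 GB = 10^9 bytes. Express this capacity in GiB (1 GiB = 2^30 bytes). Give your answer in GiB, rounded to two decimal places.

298.02 GiB

320 GB = 320 × 10^9 bytes = 320,000,000,000 bytes
1 GiB = 2^30 bytes = 1,073,741,824 bytes
320,000,000,000 / 1,073,741,824 = 298.02 GiB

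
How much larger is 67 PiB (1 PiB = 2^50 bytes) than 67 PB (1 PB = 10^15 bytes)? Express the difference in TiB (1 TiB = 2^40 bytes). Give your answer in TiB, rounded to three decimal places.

7,671.855 TiB

67 PiB = 67 × 1,125,899,906,842,624 = 75,435,293,758,455,808 bytes
67 PB = 67 × 1,000,000,000,000,000 = 67,000,000,000,000,000 bytes
difference = 8,435,293,758,455,808 bytes
8,435,293,758,455,808 / 1,099,511,627,776 = 7,671.855 TiB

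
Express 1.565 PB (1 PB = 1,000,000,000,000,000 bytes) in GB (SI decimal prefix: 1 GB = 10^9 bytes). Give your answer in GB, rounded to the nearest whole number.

1.565 PB × 1,000,000,000,000,000 bytes/PB = 1,565,000,000,000,000 bytes
1 GB = 1,000,000,000 bytes
1,565,000,000,000,000 / 1,000,000,000 = 1,565,000 GB

1,565,000 GB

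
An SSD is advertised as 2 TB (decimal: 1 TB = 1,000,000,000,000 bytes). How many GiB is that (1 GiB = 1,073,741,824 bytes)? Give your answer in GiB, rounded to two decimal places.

2 TB × 1,000,000,000,000 bytes/TB = 2,000,000,000,000 bytes
1 GiB = 2^30 bytes = 1,073,741,824 bytes
2,000,000,000,000 / 1,073,741,824 = 1,862.65 GiB

1,862.65 GiB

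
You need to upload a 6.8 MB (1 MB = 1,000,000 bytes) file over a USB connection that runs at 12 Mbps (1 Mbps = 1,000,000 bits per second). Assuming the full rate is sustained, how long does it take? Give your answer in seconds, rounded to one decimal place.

4.5 seconds

6.8 MB = 6,800,000 bytes = 54,400,000 bits
12 Mbps = 12,000,000 bits/s
time = 54,400,000 / 12,000,000 = 4.5 s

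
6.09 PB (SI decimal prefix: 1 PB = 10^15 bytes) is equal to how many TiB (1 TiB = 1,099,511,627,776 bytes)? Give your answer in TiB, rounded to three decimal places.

6.09 PB × 1,000,000,000,000,000 bytes/PB = 6,090,000,000,000,000 bytes
1 TiB = 1,099,511,627,776 bytes
6,090,000,000,000,000 / 1,099,511,627,776 = 5,538.823 TiB

5,538.823 TiB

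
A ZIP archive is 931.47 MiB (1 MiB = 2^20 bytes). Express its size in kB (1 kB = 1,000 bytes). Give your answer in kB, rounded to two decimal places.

931.47 MiB × 1,048,576 bytes/MiB = 976,717,086.72 bytes
1 kB = 1,000 bytes
976,717,086.72 / 1,000 = 976,717.09 kB

976,717.09 kB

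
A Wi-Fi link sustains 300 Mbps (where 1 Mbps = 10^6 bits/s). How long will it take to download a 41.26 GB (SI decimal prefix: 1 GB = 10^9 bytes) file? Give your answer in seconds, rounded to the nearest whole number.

1,100 seconds

41.26 GB = 41,260,000,000 bytes = 330,080,000,000 bits
300 Mbps = 300,000,000 bits/s
time = 330,080,000,000 / 300,000,000 = 1,100 s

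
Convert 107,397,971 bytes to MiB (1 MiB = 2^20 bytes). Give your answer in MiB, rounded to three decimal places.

107,397,971 bytes given.
1 MiB = 1,048,576 bytes
107,397,971 / 1,048,576 = 102.423 MiB

102.423 MiB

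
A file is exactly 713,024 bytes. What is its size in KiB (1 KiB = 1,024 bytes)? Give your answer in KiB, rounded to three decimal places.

696.313 KiB

713,024 bytes given.
1 KiB = 2^10 bytes = 1,024 bytes
713,024 / 1,024 = 696.313 KiB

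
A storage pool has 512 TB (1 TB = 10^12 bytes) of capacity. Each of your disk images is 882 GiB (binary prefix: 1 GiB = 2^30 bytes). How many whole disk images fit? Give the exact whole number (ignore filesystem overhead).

540

Capacity: 512 TB = 512,000,000,000,000 bytes
Per item: 882 GiB = 947,040,288,768 bytes
⌊512,000,000,000,000 / 947,040,288,768⌋ = 540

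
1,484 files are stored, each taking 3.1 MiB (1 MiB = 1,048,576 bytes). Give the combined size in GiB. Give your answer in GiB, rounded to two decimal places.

4.49 GiB

Total = 1,484 × 3.1 MiB = 4600.4 MiB
= 4600.4 × 1,048,576 bytes = 4,823,869,030.4 bytes
1 GiB = 1,073,741,824 bytes
4,823,869,030.4 / 1,073,741,824 = 4.49 GiB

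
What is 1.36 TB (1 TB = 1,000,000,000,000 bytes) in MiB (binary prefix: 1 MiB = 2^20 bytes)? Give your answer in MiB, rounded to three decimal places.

1.36 TB × 1,000,000,000,000 bytes/TB = 1,360,000,000,000 bytes
1 MiB = 2^20 bytes = 1,048,576 bytes
1,360,000,000,000 / 1,048,576 = 1,296,997.070 MiB

1,296,997.070 MiB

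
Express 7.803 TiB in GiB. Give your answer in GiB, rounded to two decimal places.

7,990.27 GiB

7.803 TiB × 1,099,511,627,776 bytes/TiB = 8,579,489,231,536.128 bytes
1 GiB = 2^30 bytes = 1,073,741,824 bytes
8,579,489,231,536.128 / 1,073,741,824 = 7,990.27 GiB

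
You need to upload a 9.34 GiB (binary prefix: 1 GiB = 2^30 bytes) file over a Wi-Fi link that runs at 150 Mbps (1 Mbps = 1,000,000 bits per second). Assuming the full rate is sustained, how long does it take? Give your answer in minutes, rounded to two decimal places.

9.34 GiB = 10,028,748,636.16 bytes = 80,229,989,089.28 bits
150 Mbps = 150,000,000 bits/s
time = 80,229,989,089.28 / 150,000,000 = 534.867 s
534.867 s / 60 = 8.91 minutes

8.91 minutes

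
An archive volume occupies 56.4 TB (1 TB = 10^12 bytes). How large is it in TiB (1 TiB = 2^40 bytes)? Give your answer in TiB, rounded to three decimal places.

56.4 TB = 56.4 × 10^12 bytes = 56,400,000,000,000 bytes
1 TiB = 2^40 bytes = 1,099,511,627,776 bytes
56,400,000,000,000 / 1,099,511,627,776 = 51.296 TiB

51.296 TiB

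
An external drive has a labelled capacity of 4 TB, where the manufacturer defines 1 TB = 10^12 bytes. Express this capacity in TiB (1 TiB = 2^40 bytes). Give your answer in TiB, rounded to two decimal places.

4 TB = 4 × 10^12 bytes = 4,000,000,000,000 bytes
1 TiB = 1,099,511,627,776 bytes
4,000,000,000,000 / 1,099,511,627,776 = 3.64 TiB

3.64 TiB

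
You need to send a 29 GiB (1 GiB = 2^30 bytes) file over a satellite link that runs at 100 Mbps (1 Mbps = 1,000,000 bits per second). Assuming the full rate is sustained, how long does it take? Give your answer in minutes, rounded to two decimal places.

29 GiB = 31,138,512,896 bytes = 249,108,103,168 bits
100 Mbps = 100,000,000 bits/s
time = 249,108,103,168 / 100,000,000 = 2,491.081 s
2,491.081 s / 60 = 41.52 minutes

41.52 minutes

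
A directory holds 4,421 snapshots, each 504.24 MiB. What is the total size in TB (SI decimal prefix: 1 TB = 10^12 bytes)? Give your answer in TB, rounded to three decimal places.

Total = 4,421 × 504.24 MiB = 2229245.04 MiB
= 2229245.04 × 1,048,576 bytes = 2,337,532,847,063.04 bytes
1 TB = 1,000,000,000,000 bytes
2,337,532,847,063.04 / 1,000,000,000,000 = 2.338 TB

2.338 TB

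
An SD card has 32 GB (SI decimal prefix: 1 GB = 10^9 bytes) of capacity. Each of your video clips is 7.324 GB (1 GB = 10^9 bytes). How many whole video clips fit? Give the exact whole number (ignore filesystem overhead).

Capacity: 32 GB = 32,000,000,000 bytes
Per item: 7.324 GB = 7,324,000,000 bytes
⌊32,000,000,000 / 7,324,000,000⌋ = 4

4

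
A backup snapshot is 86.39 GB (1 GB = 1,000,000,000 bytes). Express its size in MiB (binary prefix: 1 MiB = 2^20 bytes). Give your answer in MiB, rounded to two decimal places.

86.39 GB = 86.39 × 10^9 bytes = 86,390,000,000 bytes
1 MiB = 2^20 bytes = 1,048,576 bytes
86,390,000,000 / 1,048,576 = 82,387.92 MiB

82,387.92 MiB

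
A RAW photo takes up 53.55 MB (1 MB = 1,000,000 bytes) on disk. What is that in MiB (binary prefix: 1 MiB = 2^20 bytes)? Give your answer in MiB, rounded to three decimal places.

53.55 MB = 53.55 × 10^6 bytes = 53,550,000 bytes
1 MiB = 2^20 bytes = 1,048,576 bytes
53,550,000 / 1,048,576 = 51.069 MiB

51.069 MiB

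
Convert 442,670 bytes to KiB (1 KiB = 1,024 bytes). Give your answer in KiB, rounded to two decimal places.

442,670 bytes given.
1 KiB = 1,024 bytes
442,670 / 1,024 = 432.29 KiB

432.29 KiB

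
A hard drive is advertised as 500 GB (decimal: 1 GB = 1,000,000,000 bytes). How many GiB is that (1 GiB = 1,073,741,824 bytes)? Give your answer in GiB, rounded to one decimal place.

465.7 GiB

500 GB = 500 × 10^9 bytes = 500,000,000,000 bytes
1 GiB = 1,073,741,824 bytes
500,000,000,000 / 1,073,741,824 = 465.7 GiB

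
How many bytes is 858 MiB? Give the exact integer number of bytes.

899,678,208 bytes

858 × 1,048,576 = 899,678,208 bytes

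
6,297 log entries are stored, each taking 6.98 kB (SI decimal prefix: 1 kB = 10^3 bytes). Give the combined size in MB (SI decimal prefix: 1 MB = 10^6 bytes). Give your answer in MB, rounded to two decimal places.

Total = 6,297 × 6.98 kB = 43953.06 kB
= 43953.06 × 1,000 bytes = 43,953,060 bytes
1 MB = 1,000,000 bytes
43,953,060 / 1,000,000 = 43.95 MB

43.95 MB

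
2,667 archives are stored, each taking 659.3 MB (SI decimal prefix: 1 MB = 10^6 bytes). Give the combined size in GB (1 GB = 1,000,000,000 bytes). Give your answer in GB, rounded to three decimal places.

1,758.353 GB

Total = 2,667 × 659.3 MB = 1758353.1 MB
= 1758353.1 × 1,000,000 bytes = 1,758,353,100,000 bytes
1 GB = 1,000,000,000 bytes
1,758,353,100,000 / 1,000,000,000 = 1,758.353 GB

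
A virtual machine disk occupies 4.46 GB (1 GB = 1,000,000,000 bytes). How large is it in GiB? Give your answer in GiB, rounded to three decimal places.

4.46 GB × 1,000,000,000 bytes/GB = 4,460,000,000 bytes
1 GiB = 2^30 bytes = 1,073,741,824 bytes
4,460,000,000 / 1,073,741,824 = 4.154 GiB

4.154 GiB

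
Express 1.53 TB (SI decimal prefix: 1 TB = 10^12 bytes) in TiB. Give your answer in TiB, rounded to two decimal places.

1.53 TB = 1.53 × 10^12 bytes = 1,530,000,000,000 bytes
1 TiB = 2^40 bytes = 1,099,511,627,776 bytes
1,530,000,000,000 / 1,099,511,627,776 = 1.39 TiB

1.39 TiB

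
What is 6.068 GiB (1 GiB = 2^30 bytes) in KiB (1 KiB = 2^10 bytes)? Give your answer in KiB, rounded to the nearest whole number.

6.068 GiB = 6.068 × 2^30 bytes = 6,515,465,388.032 bytes
1 KiB = 1,024 bytes
6,515,465,388.032 / 1,024 = 6,362,759 KiB

6,362,759 KiB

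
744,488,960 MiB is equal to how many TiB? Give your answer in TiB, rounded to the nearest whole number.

744,488,960 MiB = 744,488,960 × 2^20 bytes = 780,653,255,720,960 bytes
1 TiB = 1,099,511,627,776 bytes
780,653,255,720,960 / 1,099,511,627,776 = 710 TiB

710 TiB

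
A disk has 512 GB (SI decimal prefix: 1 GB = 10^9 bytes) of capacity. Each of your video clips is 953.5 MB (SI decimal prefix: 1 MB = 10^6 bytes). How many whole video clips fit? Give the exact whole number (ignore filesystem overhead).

Capacity: 512 GB = 512,000,000,000 bytes
Per item: 953.5 MB = 953,500,000 bytes
⌊512,000,000,000 / 953,500,000⌋ = 536

536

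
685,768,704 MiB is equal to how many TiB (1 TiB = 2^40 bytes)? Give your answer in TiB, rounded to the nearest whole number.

654 TiB

685,768,704 MiB × 1,048,576 bytes/MiB = 719,080,604,565,504 bytes
1 TiB = 2^40 bytes = 1,099,511,627,776 bytes
719,080,604,565,504 / 1,099,511,627,776 = 654 TiB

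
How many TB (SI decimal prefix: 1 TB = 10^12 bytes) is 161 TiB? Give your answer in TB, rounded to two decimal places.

177.02 TB

161 TiB × 1,099,511,627,776 bytes/TiB = 177,021,372,071,936 bytes
1 TB = 10^12 bytes = 1,000,000,000,000 bytes
177,021,372,071,936 / 1,000,000,000,000 = 177.02 TB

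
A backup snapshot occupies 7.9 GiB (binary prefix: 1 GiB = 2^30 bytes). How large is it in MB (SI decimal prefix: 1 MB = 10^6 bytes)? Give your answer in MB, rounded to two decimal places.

8,482.56 MB

7.9 GiB = 7.9 × 2^30 bytes = 8,482,560,409.6 bytes
1 MB = 10^6 bytes = 1,000,000 bytes
8,482,560,409.6 / 1,000,000 = 8,482.56 MB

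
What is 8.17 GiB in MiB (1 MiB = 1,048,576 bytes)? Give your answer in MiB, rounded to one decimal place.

8.17 GiB × 1,073,741,824 bytes/GiB = 8,772,470,702.08 bytes
1 MiB = 2^20 bytes = 1,048,576 bytes
8,772,470,702.08 / 1,048,576 = 8,366.1 MiB

8,366.1 MiB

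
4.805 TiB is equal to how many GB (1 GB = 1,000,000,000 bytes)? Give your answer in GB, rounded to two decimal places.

4.805 TiB × 1,099,511,627,776 bytes/TiB = 5,283,153,371,463.68 bytes
1 GB = 1,000,000,000 bytes
5,283,153,371,463.68 / 1,000,000,000 = 5,283.15 GB

5,283.15 GB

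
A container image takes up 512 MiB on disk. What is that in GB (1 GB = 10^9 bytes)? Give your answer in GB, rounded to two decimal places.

0.54 GB

512 MiB = 512 × 2^20 bytes = 536,870,912 bytes
1 GB = 1,000,000,000 bytes
536,870,912 / 1,000,000,000 = 0.54 GB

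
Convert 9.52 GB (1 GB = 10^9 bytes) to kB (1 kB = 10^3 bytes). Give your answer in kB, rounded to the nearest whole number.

9.52 GB = 9.52 × 10^9 bytes = 9,520,000,000 bytes
1 kB = 10^3 bytes = 1,000 bytes
9,520,000,000 / 1,000 = 9,520,000 kB

9,520,000 kB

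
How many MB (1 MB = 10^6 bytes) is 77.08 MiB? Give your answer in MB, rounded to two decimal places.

80.82 MB

77.08 MiB × 1,048,576 bytes/MiB = 80,824,238.08 bytes
1 MB = 10^6 bytes = 1,000,000 bytes
80,824,238.08 / 1,000,000 = 80.82 MB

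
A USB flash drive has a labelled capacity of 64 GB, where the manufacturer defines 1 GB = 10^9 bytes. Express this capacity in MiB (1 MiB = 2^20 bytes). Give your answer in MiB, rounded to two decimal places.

61,035.16 MiB

64 GB = 64 × 10^9 bytes = 64,000,000,000 bytes
1 MiB = 2^20 bytes = 1,048,576 bytes
64,000,000,000 / 1,048,576 = 61,035.16 MiB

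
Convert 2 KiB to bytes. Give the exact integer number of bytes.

2,048 bytes

2 × 1,024 = 2,048 bytes  (1 KiB = 2^10 bytes)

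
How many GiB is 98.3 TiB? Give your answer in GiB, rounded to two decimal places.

100,659.20 GiB

98.3 TiB × 1,099,511,627,776 bytes/TiB = 108,081,993,010,380.8 bytes
1 GiB = 1,073,741,824 bytes
108,081,993,010,380.8 / 1,073,741,824 = 100,659.20 GiB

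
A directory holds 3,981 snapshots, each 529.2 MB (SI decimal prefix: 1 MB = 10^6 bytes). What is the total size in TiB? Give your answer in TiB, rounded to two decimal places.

1.92 TiB

Total = 3,981 × 529.2 MB = 2106745.2 MB
= 2106745.2 × 1,000,000 bytes = 2,106,745,200,000 bytes
1 TiB = 1,099,511,627,776 bytes
2,106,745,200,000 / 1,099,511,627,776 = 1.92 TiB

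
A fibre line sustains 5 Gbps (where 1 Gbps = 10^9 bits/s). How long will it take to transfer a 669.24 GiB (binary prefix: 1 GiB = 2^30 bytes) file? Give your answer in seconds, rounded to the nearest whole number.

1,150 seconds

669.24 GiB = 718,590,978,293.76 bytes = 5,748,727,826,350.08 bits
5 Gbps = 5,000,000,000 bits/s
time = 5,748,727,826,350.08 / 5,000,000,000 = 1,150 s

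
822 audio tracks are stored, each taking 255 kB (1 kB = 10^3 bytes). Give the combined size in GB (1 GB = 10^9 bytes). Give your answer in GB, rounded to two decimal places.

0.21 GB

Total = 822 × 255 kB = 209,610 kB
= 209,610 × 1,000 bytes = 209,610,000 bytes
1 GB = 1,000,000,000 bytes
209,610,000 / 1,000,000,000 = 0.21 GB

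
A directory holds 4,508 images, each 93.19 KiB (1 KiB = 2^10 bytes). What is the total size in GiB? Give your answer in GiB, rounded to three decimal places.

Total = 4,508 × 93.19 KiB = 420100.52 KiB
= 420100.52 × 1,024 bytes = 430,182,932.48 bytes
1 GiB = 1,073,741,824 bytes
430,182,932.48 / 1,073,741,824 = 0.401 GiB

0.401 GiB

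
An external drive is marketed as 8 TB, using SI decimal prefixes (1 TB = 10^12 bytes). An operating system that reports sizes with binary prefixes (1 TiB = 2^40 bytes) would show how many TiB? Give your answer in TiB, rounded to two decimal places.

7.28 TiB

8 TB = 8 × 10^12 bytes = 8,000,000,000,000 bytes
1 TiB = 1,099,511,627,776 bytes
8,000,000,000,000 / 1,099,511,627,776 = 7.28 TiB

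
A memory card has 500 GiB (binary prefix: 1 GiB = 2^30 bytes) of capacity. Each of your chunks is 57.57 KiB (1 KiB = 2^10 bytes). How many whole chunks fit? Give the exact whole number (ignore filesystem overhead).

Capacity: 500 GiB = 536,870,912,000 bytes
Per item: 57.57 KiB = 58,951.68 bytes
⌊536,870,912,000 / 58,951.68⌋ = 9,106,965

9,106,965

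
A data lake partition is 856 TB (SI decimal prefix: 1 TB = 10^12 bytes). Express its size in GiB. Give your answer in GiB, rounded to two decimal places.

856 TB = 856 × 10^12 bytes = 856,000,000,000,000 bytes
1 GiB = 2^30 bytes = 1,073,741,824 bytes
856,000,000,000,000 / 1,073,741,824 = 797,212.12 GiB

797,212.12 GiB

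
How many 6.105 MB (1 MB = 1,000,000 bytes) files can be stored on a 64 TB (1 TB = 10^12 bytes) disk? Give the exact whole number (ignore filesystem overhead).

10,483,210

Capacity: 64 TB = 64,000,000,000,000 bytes
Per item: 6.105 MB = 6,105,000 bytes
⌊64,000,000,000,000 / 6,105,000⌋ = 10,483,210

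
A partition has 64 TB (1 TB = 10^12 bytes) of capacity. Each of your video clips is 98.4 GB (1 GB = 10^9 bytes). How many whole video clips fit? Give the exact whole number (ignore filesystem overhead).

650

Capacity: 64 TB = 64,000,000,000,000 bytes
Per item: 98.4 GB = 98,400,000,000 bytes
⌊64,000,000,000,000 / 98,400,000,000⌋ = 650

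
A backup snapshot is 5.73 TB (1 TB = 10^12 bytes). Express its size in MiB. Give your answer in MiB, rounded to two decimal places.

5.73 TB × 1,000,000,000,000 bytes/TB = 5,730,000,000,000 bytes
1 MiB = 2^20 bytes = 1,048,576 bytes
5,730,000,000,000 / 1,048,576 = 5,464,553.83 MiB

5,464,553.83 MiB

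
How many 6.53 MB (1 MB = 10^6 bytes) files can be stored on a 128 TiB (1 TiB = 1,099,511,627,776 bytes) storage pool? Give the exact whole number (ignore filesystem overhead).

21,552,448

Capacity: 128 TiB = 140,737,488,355,328 bytes
Per item: 6.53 MB = 6,530,000 bytes
⌊140,737,488,355,328 / 6,530,000⌋ = 21,552,448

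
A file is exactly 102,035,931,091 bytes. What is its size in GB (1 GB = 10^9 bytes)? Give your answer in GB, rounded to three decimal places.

102,035,931,091 bytes given.
1 GB = 1,000,000,000 bytes
102,035,931,091 / 1,000,000,000 = 102.036 GB

102.036 GB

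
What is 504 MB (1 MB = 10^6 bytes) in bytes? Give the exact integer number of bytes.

504 × 1,000,000 = 504,000,000 bytes  (1 MB = 10^6 bytes)

504,000,000 bytes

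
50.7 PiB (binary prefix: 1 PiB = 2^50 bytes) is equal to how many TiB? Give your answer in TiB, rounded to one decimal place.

51,916.8 TiB

50.7 PiB = 50.7 × 2^50 bytes = 57,083,125,276,921,036.8 bytes
1 TiB = 2^40 bytes = 1,099,511,627,776 bytes
57,083,125,276,921,036.8 / 1,099,511,627,776 = 51,916.8 TiB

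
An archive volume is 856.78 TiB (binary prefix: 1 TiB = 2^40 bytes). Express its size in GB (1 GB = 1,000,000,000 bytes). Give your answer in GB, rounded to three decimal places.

856.78 TiB = 856.78 × 2^40 bytes = 942,039,572,445,921.28 bytes
1 GB = 10^9 bytes = 1,000,000,000 bytes
942,039,572,445,921.28 / 1,000,000,000 = 942,039.572 GB

942,039.572 GB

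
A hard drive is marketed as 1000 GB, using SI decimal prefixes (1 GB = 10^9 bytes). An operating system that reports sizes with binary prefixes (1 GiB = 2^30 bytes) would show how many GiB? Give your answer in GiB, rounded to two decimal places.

931.32 GiB

1000 GB × 1,000,000,000 bytes/GB = 1,000,000,000,000 bytes
1 GiB = 1,073,741,824 bytes
1,000,000,000,000 / 1,073,741,824 = 931.32 GiB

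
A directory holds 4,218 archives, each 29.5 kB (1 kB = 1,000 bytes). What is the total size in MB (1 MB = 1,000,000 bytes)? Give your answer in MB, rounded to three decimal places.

124.431 MB

Total = 4,218 × 29.5 kB = 124,431 kB
= 124,431 × 1,000 bytes = 124,431,000 bytes
1 MB = 1,000,000 bytes
124,431,000 / 1,000,000 = 124.431 MB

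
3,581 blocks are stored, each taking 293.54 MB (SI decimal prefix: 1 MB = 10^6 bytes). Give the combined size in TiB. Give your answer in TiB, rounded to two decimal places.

Total = 3,581 × 293.54 MB = 1051166.74 MB
= 1051166.74 × 1,000,000 bytes = 1,051,166,740,000 bytes
1 TiB = 1,099,511,627,776 bytes
1,051,166,740,000 / 1,099,511,627,776 = 0.96 TiB

0.96 TiB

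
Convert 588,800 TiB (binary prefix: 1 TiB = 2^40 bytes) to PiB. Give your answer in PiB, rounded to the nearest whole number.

588,800 TiB = 588,800 × 2^40 bytes = 647,392,446,434,508,800 bytes
1 PiB = 2^50 bytes = 1,125,899,906,842,624 bytes
647,392,446,434,508,800 / 1,125,899,906,842,624 = 575 PiB

575 PiB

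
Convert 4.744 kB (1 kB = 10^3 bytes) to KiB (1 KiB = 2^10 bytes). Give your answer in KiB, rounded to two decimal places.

4.744 kB × 1,000 bytes/kB = 4,744 bytes
1 KiB = 2^10 bytes = 1,024 bytes
4,744 / 1,024 = 4.63 KiB

4.63 KiB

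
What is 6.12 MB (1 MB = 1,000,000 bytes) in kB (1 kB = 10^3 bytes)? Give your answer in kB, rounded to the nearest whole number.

6.12 MB = 6.12 × 10^6 bytes = 6,120,000 bytes
1 kB = 1,000 bytes
6,120,000 / 1,000 = 6,120 kB

6,120 kB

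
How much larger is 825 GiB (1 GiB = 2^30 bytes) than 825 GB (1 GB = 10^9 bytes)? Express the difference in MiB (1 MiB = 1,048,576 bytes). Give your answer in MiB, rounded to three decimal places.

58,018.689 MiB

825 GiB = 825 × 1,073,741,824 = 885,837,004,800 bytes
825 GB = 825 × 1,000,000,000 = 825,000,000,000 bytes
difference = 60,837,004,800 bytes
60,837,004,800 / 1,048,576 = 58,018.689 MiB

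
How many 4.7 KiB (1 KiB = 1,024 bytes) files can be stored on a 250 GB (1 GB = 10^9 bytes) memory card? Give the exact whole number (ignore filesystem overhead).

Capacity: 250 GB = 250,000,000,000 bytes
Per item: 4.7 KiB = 4,812.8 bytes
⌊250,000,000,000 / 4,812.8⌋ = 51,944,813

51,944,813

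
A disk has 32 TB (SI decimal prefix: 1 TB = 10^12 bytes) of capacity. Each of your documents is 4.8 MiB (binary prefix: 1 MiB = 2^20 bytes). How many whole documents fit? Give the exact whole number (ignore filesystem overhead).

Capacity: 32 TB = 32,000,000,000,000 bytes
Per item: 4.8 MiB = 5,033,164.8 bytes
⌊32,000,000,000,000 / 5,033,164.8⌋ = 6,357,828

6,357,828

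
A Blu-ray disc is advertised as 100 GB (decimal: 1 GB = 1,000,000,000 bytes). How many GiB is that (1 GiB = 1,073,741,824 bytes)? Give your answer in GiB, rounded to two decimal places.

100 GB × 1,000,000,000 bytes/GB = 100,000,000,000 bytes
1 GiB = 2^30 bytes = 1,073,741,824 bytes
100,000,000,000 / 1,073,741,824 = 93.13 GiB

93.13 GiB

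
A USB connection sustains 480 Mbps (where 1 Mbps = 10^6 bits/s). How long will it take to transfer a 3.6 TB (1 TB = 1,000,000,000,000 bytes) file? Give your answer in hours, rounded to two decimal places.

3.6 TB = 3,600,000,000,000 bytes = 28,800,000,000,000 bits
480 Mbps = 480,000,000 bits/s
time = 28,800,000,000,000 / 480,000,000 = 60,000.0000 s
60,000.0000 s / 3600 = 16.67 hours

16.67 hours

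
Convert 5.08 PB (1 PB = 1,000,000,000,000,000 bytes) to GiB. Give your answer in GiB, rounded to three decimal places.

5.08 PB × 1,000,000,000,000,000 bytes/PB = 5,080,000,000,000,000 bytes
1 GiB = 1,073,741,824 bytes
5,080,000,000,000,000 / 1,073,741,824 = 4,731,118.679 GiB

4,731,118.679 GiB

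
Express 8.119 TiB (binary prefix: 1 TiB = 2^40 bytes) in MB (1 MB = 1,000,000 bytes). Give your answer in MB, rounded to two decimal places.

8.119 TiB = 8.119 × 2^40 bytes = 8,926,934,905,913.344 bytes
1 MB = 10^6 bytes = 1,000,000 bytes
8,926,934,905,913.344 / 1,000,000 = 8,926,934.91 MB

8,926,934.91 MB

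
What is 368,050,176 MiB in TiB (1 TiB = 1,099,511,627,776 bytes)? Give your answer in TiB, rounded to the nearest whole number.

351 TiB

368,050,176 MiB × 1,048,576 bytes/MiB = 385,928,581,349,376 bytes
1 TiB = 1,099,511,627,776 bytes
385,928,581,349,376 / 1,099,511,627,776 = 351 TiB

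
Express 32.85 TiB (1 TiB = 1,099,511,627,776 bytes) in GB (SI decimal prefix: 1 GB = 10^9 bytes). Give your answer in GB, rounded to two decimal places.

32.85 TiB = 32.85 × 2^40 bytes = 36,118,956,972,441.6 bytes
1 GB = 1,000,000,000 bytes
36,118,956,972,441.6 / 1,000,000,000 = 36,118.96 GB

36,118.96 GB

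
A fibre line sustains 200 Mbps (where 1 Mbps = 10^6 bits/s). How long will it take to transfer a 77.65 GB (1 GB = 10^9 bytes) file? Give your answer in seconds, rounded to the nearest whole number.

3,106 seconds

77.65 GB = 77,650,000,000 bytes = 621,200,000,000 bits
200 Mbps = 200,000,000 bits/s
time = 621,200,000,000 / 200,000,000 = 3,106 s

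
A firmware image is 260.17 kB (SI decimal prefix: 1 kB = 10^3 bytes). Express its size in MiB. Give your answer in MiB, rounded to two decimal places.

0.25 MiB

260.17 kB = 260.17 × 10^3 bytes = 260,170 bytes
1 MiB = 1,048,576 bytes
260,170 / 1,048,576 = 0.25 MiB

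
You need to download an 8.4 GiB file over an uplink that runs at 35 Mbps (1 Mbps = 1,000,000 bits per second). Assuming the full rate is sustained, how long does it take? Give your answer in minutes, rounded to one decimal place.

8.4 GiB = 9,019,431,321.6 bytes = 72,155,450,572.8 bits
35 Mbps = 35,000,000 bits/s
time = 72,155,450,572.8 / 35,000,000 = 2,061.58 s
2,061.58 s / 60 = 34.4 minutes

34.4 minutes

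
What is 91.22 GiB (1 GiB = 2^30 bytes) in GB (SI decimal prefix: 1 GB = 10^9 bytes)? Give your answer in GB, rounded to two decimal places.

97.95 GB

91.22 GiB = 91.22 × 2^30 bytes = 97,946,729,185.28 bytes
1 GB = 1,000,000,000 bytes
97,946,729,185.28 / 1,000,000,000 = 97.95 GB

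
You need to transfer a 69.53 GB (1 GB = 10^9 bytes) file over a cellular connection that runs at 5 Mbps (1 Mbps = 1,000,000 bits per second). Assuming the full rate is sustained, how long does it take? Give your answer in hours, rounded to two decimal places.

30.90 hours

69.53 GB = 69,530,000,000 bytes = 556,240,000,000 bits
5 Mbps = 5,000,000 bits/s
time = 556,240,000,000 / 5,000,000 = 111,248.0000 s
111,248.0000 s / 3600 = 30.90 hours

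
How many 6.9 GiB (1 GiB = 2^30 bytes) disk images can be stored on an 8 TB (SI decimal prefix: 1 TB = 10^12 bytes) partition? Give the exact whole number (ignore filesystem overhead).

Capacity: 8 TB = 8,000,000,000,000 bytes
Per item: 6.9 GiB = 7,408,818,585.6 bytes
⌊8,000,000,000,000 / 7,408,818,585.6⌋ = 1,079

1,079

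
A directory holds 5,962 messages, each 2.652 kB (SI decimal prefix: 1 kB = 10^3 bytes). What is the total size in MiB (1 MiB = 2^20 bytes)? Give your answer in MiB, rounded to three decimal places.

15.079 MiB

Total = 5,962 × 2.652 kB = 15811.224 kB
= 15811.224 × 1,000 bytes = 15,811,224 bytes
1 MiB = 1,048,576 bytes
15,811,224 / 1,048,576 = 15.079 MiB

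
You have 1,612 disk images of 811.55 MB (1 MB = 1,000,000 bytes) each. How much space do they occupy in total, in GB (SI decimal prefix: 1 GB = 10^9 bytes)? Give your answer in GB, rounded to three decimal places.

Total = 1,612 × 811.55 MB = 1308218.6 MB
= 1308218.6 × 1,000,000 bytes = 1,308,218,600,000 bytes
1 GB = 1,000,000,000 bytes
1,308,218,600,000 / 1,000,000,000 = 1,308.219 GB

1,308.219 GB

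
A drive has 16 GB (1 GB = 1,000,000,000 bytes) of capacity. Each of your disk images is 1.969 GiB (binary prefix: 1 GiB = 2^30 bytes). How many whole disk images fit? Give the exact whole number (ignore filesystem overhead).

Capacity: 16 GB = 16,000,000,000 bytes
Per item: 1.969 GiB = 2,114,197,651.456 bytes
⌊16,000,000,000 / 2,114,197,651.456⌋ = 7

7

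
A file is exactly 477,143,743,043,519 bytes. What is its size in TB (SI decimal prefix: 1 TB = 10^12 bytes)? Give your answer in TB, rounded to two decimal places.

477.14 TB

477,143,743,043,519 bytes given.
1 TB = 10^12 bytes = 1,000,000,000,000 bytes
477,143,743,043,519 / 1,000,000,000,000 = 477.14 TB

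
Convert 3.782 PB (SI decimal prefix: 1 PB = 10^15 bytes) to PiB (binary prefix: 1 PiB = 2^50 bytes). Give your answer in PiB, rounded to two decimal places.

3.36 PiB

3.782 PB = 3.782 × 10^15 bytes = 3,782,000,000,000,000 bytes
1 PiB = 2^50 bytes = 1,125,899,906,842,624 bytes
3,782,000,000,000,000 / 1,125,899,906,842,624 = 3.36 PiB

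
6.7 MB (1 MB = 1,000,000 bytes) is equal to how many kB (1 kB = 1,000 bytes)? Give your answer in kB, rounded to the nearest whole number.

6.7 MB × 1,000,000 bytes/MB = 6,700,000 bytes
1 kB = 1,000 bytes
6,700,000 / 1,000 = 6,700 kB

6,700 kB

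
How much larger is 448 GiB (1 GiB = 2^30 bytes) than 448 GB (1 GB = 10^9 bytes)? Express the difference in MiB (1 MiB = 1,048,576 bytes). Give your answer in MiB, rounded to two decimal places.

31,505.91 MiB

448 GiB = 448 × 1,073,741,824 = 481,036,337,152 bytes
448 GB = 448 × 1,000,000,000 = 448,000,000,000 bytes
difference = 33,036,337,152 bytes
33,036,337,152 / 1,048,576 = 31,505.91 MiB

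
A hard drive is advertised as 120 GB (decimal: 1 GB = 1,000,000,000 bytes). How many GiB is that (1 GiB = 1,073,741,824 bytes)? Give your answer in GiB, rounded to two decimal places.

120 GB × 1,000,000,000 bytes/GB = 120,000,000,000 bytes
1 GiB = 2^30 bytes = 1,073,741,824 bytes
120,000,000,000 / 1,073,741,824 = 111.76 GiB

111.76 GiB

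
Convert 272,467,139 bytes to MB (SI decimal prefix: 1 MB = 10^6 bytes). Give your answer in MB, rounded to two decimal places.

272,467,139 bytes given.
1 MB = 1,000,000 bytes
272,467,139 / 1,000,000 = 272.47 MB

272.47 MB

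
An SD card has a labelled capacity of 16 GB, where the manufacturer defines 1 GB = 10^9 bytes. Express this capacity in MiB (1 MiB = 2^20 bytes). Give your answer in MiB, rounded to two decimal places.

15,258.79 MiB

16 GB = 16 × 10^9 bytes = 16,000,000,000 bytes
1 MiB = 2^20 bytes = 1,048,576 bytes
16,000,000,000 / 1,048,576 = 15,258.79 MiB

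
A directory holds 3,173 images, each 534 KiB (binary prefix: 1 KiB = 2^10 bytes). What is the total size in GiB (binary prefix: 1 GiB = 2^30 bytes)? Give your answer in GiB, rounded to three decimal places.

1.616 GiB

Total = 3,173 × 534 KiB = 1,694,382 KiB
= 1,694,382 × 1,024 bytes = 1,735,047,168 bytes
1 GiB = 1,073,741,824 bytes
1,735,047,168 / 1,073,741,824 = 1.616 GiB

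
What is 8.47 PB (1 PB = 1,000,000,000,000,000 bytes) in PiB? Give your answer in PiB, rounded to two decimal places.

7.52 PiB

8.47 PB × 1,000,000,000,000,000 bytes/PB = 8,470,000,000,000,000 bytes
1 PiB = 2^50 bytes = 1,125,899,906,842,624 bytes
8,470,000,000,000,000 / 1,125,899,906,842,624 = 7.52 PiB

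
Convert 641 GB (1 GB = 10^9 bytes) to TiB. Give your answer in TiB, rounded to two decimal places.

0.58 TiB

641 GB = 641 × 10^9 bytes = 641,000,000,000 bytes
1 TiB = 1,099,511,627,776 bytes
641,000,000,000 / 1,099,511,627,776 = 0.58 TiB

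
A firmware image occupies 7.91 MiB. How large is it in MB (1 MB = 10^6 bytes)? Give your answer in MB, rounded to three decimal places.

7.91 MiB = 7.91 × 2^20 bytes = 8,294,236.16 bytes
1 MB = 1,000,000 bytes
8,294,236.16 / 1,000,000 = 8.294 MB

8.294 MB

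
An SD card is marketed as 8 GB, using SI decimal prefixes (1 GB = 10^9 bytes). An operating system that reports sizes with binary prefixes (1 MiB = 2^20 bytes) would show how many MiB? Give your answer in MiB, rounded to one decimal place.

8 GB × 1,000,000,000 bytes/GB = 8,000,000,000 bytes
1 MiB = 2^20 bytes = 1,048,576 bytes
8,000,000,000 / 1,048,576 = 7,629.4 MiB

7,629.4 MiB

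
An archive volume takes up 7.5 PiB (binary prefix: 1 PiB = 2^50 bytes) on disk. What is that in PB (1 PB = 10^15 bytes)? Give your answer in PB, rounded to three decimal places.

7.5 PiB × 1,125,899,906,842,624 bytes/PiB = 8,444,249,301,319,680 bytes
1 PB = 1,000,000,000,000,000 bytes
8,444,249,301,319,680 / 1,000,000,000,000,000 = 8.444 PB

8.444 PB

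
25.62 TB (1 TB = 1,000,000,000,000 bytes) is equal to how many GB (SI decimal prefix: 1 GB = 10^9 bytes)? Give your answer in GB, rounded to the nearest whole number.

25,620 GB

25.62 TB = 25.62 × 10^12 bytes = 25,620,000,000,000 bytes
1 GB = 1,000,000,000 bytes
25,620,000,000,000 / 1,000,000,000 = 25,620 GB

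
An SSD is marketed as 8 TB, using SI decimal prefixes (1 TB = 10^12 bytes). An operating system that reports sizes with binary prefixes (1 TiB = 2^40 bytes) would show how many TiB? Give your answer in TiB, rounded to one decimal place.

8 TB = 8 × 10^12 bytes = 8,000,000,000,000 bytes
1 TiB = 2^40 bytes = 1,099,511,627,776 bytes
8,000,000,000,000 / 1,099,511,627,776 = 7.3 TiB

7.3 TiB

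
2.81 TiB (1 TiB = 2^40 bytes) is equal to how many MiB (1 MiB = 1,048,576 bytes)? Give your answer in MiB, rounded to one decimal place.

2,946,498.6 MiB

2.81 TiB = 2.81 × 2^40 bytes = 3,089,627,674,050.56 bytes
1 MiB = 2^20 bytes = 1,048,576 bytes
3,089,627,674,050.56 / 1,048,576 = 2,946,498.6 MiB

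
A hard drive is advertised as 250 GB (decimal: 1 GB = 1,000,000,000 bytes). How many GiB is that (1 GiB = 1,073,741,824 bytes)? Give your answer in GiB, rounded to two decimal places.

232.83 GiB

250 GB × 1,000,000,000 bytes/GB = 250,000,000,000 bytes
1 GiB = 1,073,741,824 bytes
250,000,000,000 / 1,073,741,824 = 232.83 GiB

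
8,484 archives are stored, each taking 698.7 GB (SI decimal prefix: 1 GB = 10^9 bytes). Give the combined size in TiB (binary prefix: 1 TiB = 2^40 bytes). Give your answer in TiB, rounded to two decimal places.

Total = 8,484 × 698.7 GB = 5927770.8 GB
= 5927770.8 × 1,000,000,000 bytes = 5,927,770,800,000,000 bytes
1 TiB = 1,099,511,627,776 bytes
5,927,770,800,000,000 / 1,099,511,627,776 = 5,391.28 TiB

5,391.28 TiB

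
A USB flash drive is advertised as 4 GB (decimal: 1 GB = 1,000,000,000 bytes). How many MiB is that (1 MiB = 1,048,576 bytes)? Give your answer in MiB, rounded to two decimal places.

4 GB = 4 × 10^9 bytes = 4,000,000,000 bytes
1 MiB = 2^20 bytes = 1,048,576 bytes
4,000,000,000 / 1,048,576 = 3,814.70 MiB

3,814.70 MiB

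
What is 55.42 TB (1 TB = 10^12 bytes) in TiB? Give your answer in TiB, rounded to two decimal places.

50.40 TiB

55.42 TB = 55.42 × 10^12 bytes = 55,420,000,000,000 bytes
1 TiB = 1,099,511,627,776 bytes
55,420,000,000,000 / 1,099,511,627,776 = 50.40 TiB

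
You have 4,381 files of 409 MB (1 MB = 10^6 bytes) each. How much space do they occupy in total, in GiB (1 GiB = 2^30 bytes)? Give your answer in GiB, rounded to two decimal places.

Total = 4,381 × 409 MB = 1,791,829 MB
= 1,791,829 × 1,000,000 bytes = 1,791,829,000,000 bytes
1 GiB = 1,073,741,824 bytes
1,791,829,000,000 / 1,073,741,824 = 1,668.77 GiB

1,668.77 GiB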